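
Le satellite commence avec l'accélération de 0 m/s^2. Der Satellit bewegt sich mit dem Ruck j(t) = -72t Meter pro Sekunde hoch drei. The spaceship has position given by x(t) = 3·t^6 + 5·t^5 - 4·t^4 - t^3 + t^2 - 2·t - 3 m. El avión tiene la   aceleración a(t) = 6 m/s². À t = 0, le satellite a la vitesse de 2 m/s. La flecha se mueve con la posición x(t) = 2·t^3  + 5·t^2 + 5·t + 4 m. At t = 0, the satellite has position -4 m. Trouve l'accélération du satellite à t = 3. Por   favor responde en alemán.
Um dies zu lösen, müssen wir 1 Stammfunktion unserer Gleichung für den Ruck j(t) = -72·t finden. Mit ∫j(t)dt und Anwendung von a(0) = 0, finden wir a(t) = -36·t^2. Mit a(t) = -36·t^2 und Einsetzen von t = 3, finden wir a = -324.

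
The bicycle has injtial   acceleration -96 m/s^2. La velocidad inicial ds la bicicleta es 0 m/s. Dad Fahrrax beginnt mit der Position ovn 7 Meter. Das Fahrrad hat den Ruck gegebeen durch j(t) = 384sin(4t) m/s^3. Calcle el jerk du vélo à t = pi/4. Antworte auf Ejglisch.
We have jerk j(t) = 384·sin(4·t). Substituting t = pi/4: j(pi/4) = 0.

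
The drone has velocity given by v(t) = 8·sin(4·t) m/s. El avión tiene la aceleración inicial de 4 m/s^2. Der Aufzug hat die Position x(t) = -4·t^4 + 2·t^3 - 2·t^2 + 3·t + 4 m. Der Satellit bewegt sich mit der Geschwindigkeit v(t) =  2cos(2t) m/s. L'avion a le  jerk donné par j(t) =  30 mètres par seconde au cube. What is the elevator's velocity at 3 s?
Starting from position x(t) = -4·t^4 + 2·t^3 - 2·t^2 + 3·t + 4, we take 1 derivative. The derivative of position gives velocity: v(t) = -16·t^3 + 6·t^2 - 4·t + 3. We have velocity v(t) = -16·t^3 + 6·t^2 - 4·t + 3. Substituting t = 3: v(3) = -387.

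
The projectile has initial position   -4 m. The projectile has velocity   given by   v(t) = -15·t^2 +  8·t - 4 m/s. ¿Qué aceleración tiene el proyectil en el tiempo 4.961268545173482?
Para resolver esto, necesitamos tomar 1 derivada de nuestra ecuación de la velocidad v(t) = -15·t^2 + 8·t - 4. La derivada de la velocidad da la aceleración: a(t) = 8 - 30·t. Usando a(t) = 8 - 30·t y sustituyendo t = 4.961268545173482, encontramos a = -140.838056355204.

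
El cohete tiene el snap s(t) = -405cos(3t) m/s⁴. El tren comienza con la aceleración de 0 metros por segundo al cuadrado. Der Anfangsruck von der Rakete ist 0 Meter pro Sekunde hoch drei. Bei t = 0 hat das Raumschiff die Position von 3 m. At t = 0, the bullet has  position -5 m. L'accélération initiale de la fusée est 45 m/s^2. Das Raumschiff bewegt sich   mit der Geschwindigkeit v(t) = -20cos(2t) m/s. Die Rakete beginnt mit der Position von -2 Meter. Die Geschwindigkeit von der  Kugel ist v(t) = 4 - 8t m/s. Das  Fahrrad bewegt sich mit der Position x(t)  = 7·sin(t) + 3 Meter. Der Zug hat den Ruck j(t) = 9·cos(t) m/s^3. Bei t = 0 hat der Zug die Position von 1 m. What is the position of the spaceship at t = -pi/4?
To find the answer, we compute 1 antiderivative of v(t) = -20·cos(2·t). Finding the integral of v(t) and using x(0) = 3: x(t) = 3 - 10·sin(2·t). Using x(t) = 3 - 10·sin(2·t) and substituting t = -pi/4, we find x = 13.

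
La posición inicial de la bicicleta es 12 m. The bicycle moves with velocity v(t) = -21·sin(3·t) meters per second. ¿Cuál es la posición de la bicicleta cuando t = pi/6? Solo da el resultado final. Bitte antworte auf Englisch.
At t = pi/6, x = 5.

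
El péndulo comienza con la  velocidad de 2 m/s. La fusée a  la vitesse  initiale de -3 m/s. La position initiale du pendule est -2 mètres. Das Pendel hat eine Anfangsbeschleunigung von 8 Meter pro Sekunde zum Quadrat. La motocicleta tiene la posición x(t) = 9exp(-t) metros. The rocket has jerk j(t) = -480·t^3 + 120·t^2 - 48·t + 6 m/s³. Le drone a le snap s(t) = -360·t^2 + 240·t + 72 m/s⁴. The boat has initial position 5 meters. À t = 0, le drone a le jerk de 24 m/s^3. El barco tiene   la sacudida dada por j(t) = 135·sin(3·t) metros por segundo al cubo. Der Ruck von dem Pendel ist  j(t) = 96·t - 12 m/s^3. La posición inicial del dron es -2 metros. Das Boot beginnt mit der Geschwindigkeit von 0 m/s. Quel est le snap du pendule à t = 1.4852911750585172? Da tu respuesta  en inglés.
To solve this, we need to take 1 derivative of our jerk equation j(t) = 96·t - 12. Differentiating jerk, we get snap: s(t) = 96. We have snap s(t) = 96. Substituting t = 1.4852911750585172: s(1.4852911750585172) = 96.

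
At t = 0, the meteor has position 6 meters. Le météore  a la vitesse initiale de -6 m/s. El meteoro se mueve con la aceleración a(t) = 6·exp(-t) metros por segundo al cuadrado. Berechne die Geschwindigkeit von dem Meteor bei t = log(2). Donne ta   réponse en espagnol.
Para resolver esto, necesitamos tomar 1 integral de nuestra ecuación de la aceleración a(t) = 6·exp(-t). La antiderivada de la aceleración, con v(0) = -6, da la velocidad: v(t) = -6·exp(-t). Usando v(t) = -6·exp(-t) y sustituyendo t = log(2), encontramos v = -3.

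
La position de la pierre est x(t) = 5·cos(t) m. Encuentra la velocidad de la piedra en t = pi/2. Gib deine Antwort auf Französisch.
Pour résoudre ceci, nous devons prendre 1 dérivée de notre équation de la position x(t) = 5·cos(t). En prenant d/dt de x(t), nous trouvons v(t) = -5·sin(t). Nous avons la vitesse v(t) = -5·sin(t). En substituant t = pi/2: v(pi/2) = -5.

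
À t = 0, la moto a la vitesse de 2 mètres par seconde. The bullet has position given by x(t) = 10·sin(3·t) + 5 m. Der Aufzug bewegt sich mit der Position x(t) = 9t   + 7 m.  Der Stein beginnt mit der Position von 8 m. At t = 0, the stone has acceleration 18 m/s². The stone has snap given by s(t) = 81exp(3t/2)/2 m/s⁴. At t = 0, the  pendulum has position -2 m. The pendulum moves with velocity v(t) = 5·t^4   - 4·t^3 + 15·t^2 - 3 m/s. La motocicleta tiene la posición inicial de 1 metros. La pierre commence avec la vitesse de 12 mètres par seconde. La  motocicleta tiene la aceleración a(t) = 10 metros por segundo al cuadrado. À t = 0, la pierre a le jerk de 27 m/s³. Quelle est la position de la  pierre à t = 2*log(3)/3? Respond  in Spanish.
Debemos encontrar la antiderivada de nuestra ecuación del snap s(t) = 81·exp(3·t/2)/2 4 veces. La antiderivada del snap es la sacudida. Usando j(0) = 27, obtenemos j(t) = 27·exp(3·t/2). Integrando la sacudida y usando la condición inicial a(0) = 18, obtenemos a(t) = 18·exp(3·t/2). La antiderivada de la aceleración es la velocidad. Usando v(0) = 12, obtenemos v(t) = 12·exp(3·t/2). Tomando ∫v(t)dt y aplicando x(0) = 8, encontramos x(t) = 8·exp(3·t/2). Usando x(t) = 8·exp(3·t/2) y sustituyendo t = 2*log(3)/3, encontramos x = 24.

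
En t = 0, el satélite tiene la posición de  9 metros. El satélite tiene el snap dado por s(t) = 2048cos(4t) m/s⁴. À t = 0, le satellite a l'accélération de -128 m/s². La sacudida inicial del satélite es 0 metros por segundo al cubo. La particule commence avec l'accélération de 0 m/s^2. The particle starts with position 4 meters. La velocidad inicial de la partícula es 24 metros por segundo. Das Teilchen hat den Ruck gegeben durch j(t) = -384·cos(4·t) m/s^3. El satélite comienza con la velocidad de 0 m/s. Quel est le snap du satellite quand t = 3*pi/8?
En utilisant s(t) = 2048·cos(4·t) et en substituant t = 3*pi/8, nous trouvons s = 0.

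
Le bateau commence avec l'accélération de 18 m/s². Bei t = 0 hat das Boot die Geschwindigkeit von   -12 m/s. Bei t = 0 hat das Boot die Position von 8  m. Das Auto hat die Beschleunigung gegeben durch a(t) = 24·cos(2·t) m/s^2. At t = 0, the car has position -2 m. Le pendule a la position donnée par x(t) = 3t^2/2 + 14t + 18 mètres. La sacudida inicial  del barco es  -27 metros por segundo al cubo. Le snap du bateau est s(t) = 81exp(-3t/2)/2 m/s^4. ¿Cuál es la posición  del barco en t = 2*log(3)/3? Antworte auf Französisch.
Pour résoudre ceci, nous devons prendre 4 primitives de notre équation du snap s(t) = 81·exp(-3·t/2)/2. En prenant ∫s(t)dt et en appliquant j(0) = -27, nous trouvons j(t) = -27·exp(-3·t/2). En prenant ∫j(t)dt et en appliquant a(0) = 18, nous trouvons a(t) = 18·exp(-3·t/2). L'intégrale de l'accélération est la vitesse. En utilisant v(0) = -12, nous obtenons v(t) = -12·exp(-3·t/2). L'intégrale de la vitesse, avec x(0) = 8, donne la position: x(t) = 8·exp(-3·t/2). Nous avons la position x(t) = 8·exp(-3·t/2). En substituant t = 2*log(3)/3: x(2*log(3)/3) = 8/3.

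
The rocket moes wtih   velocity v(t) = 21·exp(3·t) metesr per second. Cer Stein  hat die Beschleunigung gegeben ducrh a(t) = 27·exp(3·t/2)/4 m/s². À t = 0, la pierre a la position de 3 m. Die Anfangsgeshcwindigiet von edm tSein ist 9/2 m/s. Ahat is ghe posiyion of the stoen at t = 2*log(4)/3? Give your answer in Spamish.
Debemos encontrar la integral de nuestra ecuación de la aceleración a(t) = 27·exp(3·t/2)/4 2 veces. La integral de la aceleración es la velocidad. Usando v(0) = 9/2, obtenemos v(t) = 9·exp(3·t/2)/2. Tomando ∫v(t)dt y aplicando x(0) = 3, encontramos x(t) = 3·exp(3·t/2). De la ecuación de la posición x(t) = 3·exp(3·t/2), sustituimos t = 2*log(4)/3 para obtener x = 12.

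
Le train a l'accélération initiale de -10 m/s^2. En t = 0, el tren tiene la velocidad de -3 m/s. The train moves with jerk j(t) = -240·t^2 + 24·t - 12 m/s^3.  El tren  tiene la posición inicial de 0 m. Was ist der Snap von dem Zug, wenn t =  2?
Ausgehend von dem Ruck j(t) = -240·t^2 + 24·t - 12, nehmen wir 1 Ableitung. Mit d/dt von j(t) finden wir s(t) = 24 - 480·t. Wir haben den Snap s(t) = 24 - 480·t. Durch Einsetzen von t = 2: s(2) = -936.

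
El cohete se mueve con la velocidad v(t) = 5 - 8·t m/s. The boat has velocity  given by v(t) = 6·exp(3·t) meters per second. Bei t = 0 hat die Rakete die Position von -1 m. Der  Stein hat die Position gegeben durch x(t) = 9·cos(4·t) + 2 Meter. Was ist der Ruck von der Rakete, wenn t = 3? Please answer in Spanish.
Para resolver esto, necesitamos tomar 2 derivadas de nuestra ecuación de la velocidad v(t) = 5 - 8·t. Tomando d/dt de v(t), encontramos a(t) = -8. Tomando d/dt de a(t), encontramos j(t) = 0. De la ecuación de la sacudida j(t) = 0, sustituimos t = 3 para obtener j = 0.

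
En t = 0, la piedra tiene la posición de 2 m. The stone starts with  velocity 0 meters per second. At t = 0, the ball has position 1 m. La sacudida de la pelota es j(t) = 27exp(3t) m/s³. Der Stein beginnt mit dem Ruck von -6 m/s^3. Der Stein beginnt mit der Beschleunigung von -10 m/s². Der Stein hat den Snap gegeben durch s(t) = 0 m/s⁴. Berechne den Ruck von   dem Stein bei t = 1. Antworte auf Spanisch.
Necesitamos integrar nuestra ecuación del snap s(t) = 0 1 vez. Integrando el snap y usando la condición inicial j(0) = -6, obtenemos j(t) = -6. De la ecuación de la sacudida j(t) = -6, sustituimos t = 1 para obtener j = -6.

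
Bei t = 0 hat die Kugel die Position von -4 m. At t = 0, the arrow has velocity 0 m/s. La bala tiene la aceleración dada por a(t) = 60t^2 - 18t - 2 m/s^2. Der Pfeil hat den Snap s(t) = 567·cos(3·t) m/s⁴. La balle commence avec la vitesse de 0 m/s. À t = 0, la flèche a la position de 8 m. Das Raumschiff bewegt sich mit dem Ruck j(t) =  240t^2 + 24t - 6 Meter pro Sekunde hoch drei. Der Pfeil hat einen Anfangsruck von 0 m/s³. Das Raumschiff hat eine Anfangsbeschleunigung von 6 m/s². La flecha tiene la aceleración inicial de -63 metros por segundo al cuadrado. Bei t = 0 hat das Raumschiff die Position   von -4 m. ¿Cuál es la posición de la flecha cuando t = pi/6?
Para resolver esto, necesitamos tomar 4 integrales de nuestra ecuación del snap s(t) = 567·cos(3·t). La antiderivada del snap es la sacudida. Usando j(0) = 0, obtenemos j(t) = 189·sin(3·t). Integrando la sacudida y usando la condición inicial a(0) = -63, obtenemos a(t) = -63·cos(3·t). La antiderivada de la aceleración es la velocidad. Usando v(0) = 0, obtenemos v(t) = -21·sin(3·t). Tomando ∫v(t)dt y aplicando x(0) = 8, encontramos x(t) = 7·cos(3·t) + 1. De la ecuación de la posición x(t) = 7·cos(3·t) + 1, sustituimos t = pi/6 para obtener x = 1.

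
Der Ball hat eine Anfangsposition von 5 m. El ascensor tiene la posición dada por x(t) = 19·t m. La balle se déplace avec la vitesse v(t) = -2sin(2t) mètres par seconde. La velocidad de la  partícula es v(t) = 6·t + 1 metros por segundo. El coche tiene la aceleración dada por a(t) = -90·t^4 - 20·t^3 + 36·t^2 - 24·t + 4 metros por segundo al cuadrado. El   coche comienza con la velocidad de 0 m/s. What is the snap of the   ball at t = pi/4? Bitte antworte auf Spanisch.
Partiendo de la velocidad v(t) = -2·sin(2·t), tomamos 3 derivadas. La derivada de la velocidad da la aceleración: a(t) = -4·cos(2·t). La derivada de la aceleración da la sacudida: j(t) = 8·sin(2·t). Tomando d/dt de j(t), encontramos s(t) = 16·cos(2·t). Tenemos el snap s(t) = 16·cos(2·t). Sustituyendo t = pi/4: s(pi/4) = 0.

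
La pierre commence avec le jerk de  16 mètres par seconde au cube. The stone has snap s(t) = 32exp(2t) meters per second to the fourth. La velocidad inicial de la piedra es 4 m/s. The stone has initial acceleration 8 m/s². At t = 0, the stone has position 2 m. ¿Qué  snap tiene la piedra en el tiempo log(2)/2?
De la ecuación del snap s(t) = 32·exp(2·t), sustituimos t = log(2)/2 para obtener s = 64.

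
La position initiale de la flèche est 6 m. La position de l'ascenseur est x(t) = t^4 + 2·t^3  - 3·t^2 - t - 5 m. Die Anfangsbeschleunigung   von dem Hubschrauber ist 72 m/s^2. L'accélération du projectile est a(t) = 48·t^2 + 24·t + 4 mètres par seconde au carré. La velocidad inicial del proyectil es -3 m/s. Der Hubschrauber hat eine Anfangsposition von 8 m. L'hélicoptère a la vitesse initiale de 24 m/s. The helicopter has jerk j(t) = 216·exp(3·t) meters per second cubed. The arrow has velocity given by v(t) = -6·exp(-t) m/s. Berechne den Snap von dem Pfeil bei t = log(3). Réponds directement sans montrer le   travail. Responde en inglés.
At t = log(3), s = 2.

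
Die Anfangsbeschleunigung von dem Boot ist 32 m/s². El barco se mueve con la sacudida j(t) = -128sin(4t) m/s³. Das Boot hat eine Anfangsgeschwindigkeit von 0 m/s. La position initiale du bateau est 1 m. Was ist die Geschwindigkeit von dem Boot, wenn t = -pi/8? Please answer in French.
Nous devons intégrer notre équation du jerk j(t) = -128·sin(4·t) 2 fois. En prenant ∫j(t)dt et en appliquant a(0) = 32, nous trouvons a(t) = 32·cos(4·t). En prenant ∫a(t)dt et en appliquant v(0) = 0, nous trouvons v(t) = 8·sin(4·t). De l'équation de la vitesse v(t) = 8·sin(4·t), nous substituons t = -pi/8 pour obtenir v = -8.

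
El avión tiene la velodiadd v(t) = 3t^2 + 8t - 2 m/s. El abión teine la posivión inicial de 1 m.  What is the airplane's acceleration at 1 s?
We must differentiate our velocity equation v(t) = 3·t^2 + 8·t - 2 1 time. Taking d/dt of v(t), we find a(t) = 6·t + 8. We have acceleration a(t) = 6·t + 8. Substituting t = 1: a(1) = 14.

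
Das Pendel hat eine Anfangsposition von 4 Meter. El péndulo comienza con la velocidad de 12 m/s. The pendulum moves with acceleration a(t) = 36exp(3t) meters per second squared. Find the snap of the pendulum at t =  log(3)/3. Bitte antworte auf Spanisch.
Debemos derivar nuestra ecuación de la aceleración a(t) = 36·exp(3·t) 2 veces. Derivando la aceleración, obtenemos la sacudida: j(t) = 108·exp(3·t). Tomando d/dt de j(t), encontramos s(t) = 324·exp(3·t). Tenemos el snap s(t) = 324·exp(3·t). Sustituyendo t = log(3)/3: s(log(3)/3) = 972.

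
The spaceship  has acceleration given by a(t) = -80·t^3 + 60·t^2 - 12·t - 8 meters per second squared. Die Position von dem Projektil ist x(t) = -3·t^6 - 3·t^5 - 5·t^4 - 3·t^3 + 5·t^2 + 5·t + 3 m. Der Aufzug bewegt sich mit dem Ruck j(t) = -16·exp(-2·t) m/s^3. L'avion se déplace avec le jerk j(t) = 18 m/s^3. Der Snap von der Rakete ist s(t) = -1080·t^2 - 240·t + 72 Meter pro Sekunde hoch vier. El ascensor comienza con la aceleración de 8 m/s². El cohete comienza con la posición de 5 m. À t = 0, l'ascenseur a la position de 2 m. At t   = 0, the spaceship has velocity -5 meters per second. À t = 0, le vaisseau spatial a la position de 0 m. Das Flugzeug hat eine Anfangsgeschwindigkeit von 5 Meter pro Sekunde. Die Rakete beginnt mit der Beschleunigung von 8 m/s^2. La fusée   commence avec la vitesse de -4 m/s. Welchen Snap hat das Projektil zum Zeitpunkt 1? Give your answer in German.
Ausgehend von der Position x(t) = -3·t^6 - 3·t^5 - 5·t^4 - 3·t^3 + 5·t^2 + 5·t + 3, nehmen wir 4 Ableitungen. Die Ableitung von der Position ergibt die Geschwindigkeit: v(t) = -18·t^5 - 15·t^4 - 20·t^3 - 9·t^2 + 10·t + 5. Mit d/dt von v(t) finden wir a(t) = -90·t^4 - 60·t^3 - 60·t^2 - 18·t + 10. Die Ableitung von der Beschleunigung ergibt den Ruck: j(t) = -360·t^3 - 180·t^2 - 120·t - 18. Durch Ableiten von dem Ruck erhalten wir den Snap: s(t) = -1080·t^2 - 360·t - 120. Wir haben den Snap s(t) = -1080·t^2 - 360·t - 120. Durch Einsetzen von t = 1: s(1) = -1560.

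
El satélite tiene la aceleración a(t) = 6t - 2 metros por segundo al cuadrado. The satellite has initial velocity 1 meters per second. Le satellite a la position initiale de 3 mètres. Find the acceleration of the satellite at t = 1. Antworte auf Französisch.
Nous avons l'accélération a(t) = 6·t - 2. En substituant t = 1: a(1) = 4.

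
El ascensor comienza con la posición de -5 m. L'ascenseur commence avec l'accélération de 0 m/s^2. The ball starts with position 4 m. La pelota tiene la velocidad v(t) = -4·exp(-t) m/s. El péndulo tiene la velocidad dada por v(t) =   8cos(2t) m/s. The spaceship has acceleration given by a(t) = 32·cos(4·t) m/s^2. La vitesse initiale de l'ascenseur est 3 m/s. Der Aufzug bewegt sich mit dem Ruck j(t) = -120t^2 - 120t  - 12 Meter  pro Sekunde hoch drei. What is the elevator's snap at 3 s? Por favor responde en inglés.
Starting from jerk j(t) = -120·t^2 - 120·t - 12, we take 1 derivative. Differentiating jerk, we get snap: s(t) = -240·t - 120. Using s(t) = -240·t - 120 and substituting t = 3, we find s = -840.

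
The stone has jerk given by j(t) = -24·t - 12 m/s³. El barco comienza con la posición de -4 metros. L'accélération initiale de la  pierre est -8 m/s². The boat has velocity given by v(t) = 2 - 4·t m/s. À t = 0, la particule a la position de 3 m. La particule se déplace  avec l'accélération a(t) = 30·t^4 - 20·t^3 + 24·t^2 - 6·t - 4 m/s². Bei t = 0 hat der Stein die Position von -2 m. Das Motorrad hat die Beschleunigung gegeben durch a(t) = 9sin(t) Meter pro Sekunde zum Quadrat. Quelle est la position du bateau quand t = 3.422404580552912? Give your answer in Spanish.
Para resolver esto, necesitamos tomar 1 antiderivada de nuestra ecuación de la velocidad v(t) = 2 - 4·t. La integral de la velocidad es la posición. Usando x(0) = -4, obtenemos x(t) = -2·t^2 + 2·t - 4. De la ecuación de la posición x(t) = -2·t^2 + 2·t - 4, sustituimos t = 3.422404580552912 para obtener x = -20.5808970648733.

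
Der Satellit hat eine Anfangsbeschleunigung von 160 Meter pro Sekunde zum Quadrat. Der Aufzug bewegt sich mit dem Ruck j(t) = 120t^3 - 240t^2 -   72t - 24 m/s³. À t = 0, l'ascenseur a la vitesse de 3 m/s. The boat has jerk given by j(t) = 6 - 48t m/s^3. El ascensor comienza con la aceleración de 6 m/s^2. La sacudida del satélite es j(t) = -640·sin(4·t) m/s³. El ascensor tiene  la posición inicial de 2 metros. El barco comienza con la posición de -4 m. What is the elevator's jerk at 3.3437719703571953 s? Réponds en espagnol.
Usando j(t) = 120·t^3 - 240·t^2 - 72·t - 24 y sustituyendo t = 3.3437719703571953, encontramos j = 1538.18366780024.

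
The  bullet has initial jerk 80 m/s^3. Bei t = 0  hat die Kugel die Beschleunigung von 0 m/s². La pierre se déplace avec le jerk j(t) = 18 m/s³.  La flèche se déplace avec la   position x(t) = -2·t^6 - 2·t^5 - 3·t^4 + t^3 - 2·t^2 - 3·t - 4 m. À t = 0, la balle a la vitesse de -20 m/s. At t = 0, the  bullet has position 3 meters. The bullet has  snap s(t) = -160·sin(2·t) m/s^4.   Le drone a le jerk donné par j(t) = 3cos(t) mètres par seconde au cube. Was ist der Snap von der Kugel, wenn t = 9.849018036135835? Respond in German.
Wir haben den Snap s(t) = -160·sin(2·t). Durch Einsetzen von t = 9.849018036135835: s(9.849018036135835) = -120.044234067050.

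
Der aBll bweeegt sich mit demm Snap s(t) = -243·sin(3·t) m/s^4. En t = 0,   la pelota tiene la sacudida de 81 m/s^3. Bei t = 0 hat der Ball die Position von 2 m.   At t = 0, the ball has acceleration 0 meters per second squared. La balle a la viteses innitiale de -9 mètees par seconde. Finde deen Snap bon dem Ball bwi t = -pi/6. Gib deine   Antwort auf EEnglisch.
Using s(t) = -243·sin(3·t) and substituting t = -pi/6, we find s = 243.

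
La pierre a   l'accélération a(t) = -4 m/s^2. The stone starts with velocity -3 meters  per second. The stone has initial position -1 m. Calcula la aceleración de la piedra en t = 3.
De la ecuación de la aceleración a(t) = -4, sustituimos t = 3 para obtener a = -4.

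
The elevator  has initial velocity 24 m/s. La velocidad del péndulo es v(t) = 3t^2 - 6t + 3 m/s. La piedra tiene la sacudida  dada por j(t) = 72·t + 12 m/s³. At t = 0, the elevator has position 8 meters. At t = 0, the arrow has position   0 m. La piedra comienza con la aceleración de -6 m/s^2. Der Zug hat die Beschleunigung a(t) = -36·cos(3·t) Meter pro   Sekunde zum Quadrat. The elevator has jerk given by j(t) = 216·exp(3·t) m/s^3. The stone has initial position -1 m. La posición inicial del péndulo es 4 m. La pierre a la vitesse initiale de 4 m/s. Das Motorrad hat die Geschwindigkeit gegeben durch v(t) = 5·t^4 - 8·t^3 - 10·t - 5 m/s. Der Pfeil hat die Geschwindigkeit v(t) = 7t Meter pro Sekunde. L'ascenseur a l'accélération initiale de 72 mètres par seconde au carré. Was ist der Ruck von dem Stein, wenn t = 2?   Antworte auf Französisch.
En utilisant j(t) = 72·t + 12 et en substituant t = 2, nous trouvons j = 156.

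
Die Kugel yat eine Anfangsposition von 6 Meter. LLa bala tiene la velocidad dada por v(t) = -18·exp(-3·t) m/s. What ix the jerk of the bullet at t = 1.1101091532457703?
To solve this, we need to take 2 derivatives of our velocity equation v(t) = -18·exp(-3·t). Taking d/dt of v(t), we find a(t) = 54·exp(-3·t). Taking d/dt of a(t), we find j(t) = -162·exp(-3·t). We have jerk j(t) = -162·exp(-3·t). Substituting t = 1.1101091532457703: j(1.1101091532457703) = -5.79658456208470.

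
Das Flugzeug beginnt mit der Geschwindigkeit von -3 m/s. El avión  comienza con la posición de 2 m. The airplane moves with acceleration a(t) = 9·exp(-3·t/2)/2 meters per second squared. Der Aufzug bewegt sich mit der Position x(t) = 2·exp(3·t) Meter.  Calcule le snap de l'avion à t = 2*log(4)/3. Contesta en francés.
Nous devons dériver notre équation de l'accélération a(t) = 9·exp(-3·t/2)/2 2 fois. La dérivée de l'accélération donne le jerk: j(t) = -27·exp(-3·t/2)/4. En dérivant le jerk, nous obtenons le snap: s(t) = 81·exp(-3·t/2)/8. De l'équation du snap s(t) = 81·exp(-3·t/2)/8, nous substituons t = 2*log(4)/3 pour obtenir s = 81/32.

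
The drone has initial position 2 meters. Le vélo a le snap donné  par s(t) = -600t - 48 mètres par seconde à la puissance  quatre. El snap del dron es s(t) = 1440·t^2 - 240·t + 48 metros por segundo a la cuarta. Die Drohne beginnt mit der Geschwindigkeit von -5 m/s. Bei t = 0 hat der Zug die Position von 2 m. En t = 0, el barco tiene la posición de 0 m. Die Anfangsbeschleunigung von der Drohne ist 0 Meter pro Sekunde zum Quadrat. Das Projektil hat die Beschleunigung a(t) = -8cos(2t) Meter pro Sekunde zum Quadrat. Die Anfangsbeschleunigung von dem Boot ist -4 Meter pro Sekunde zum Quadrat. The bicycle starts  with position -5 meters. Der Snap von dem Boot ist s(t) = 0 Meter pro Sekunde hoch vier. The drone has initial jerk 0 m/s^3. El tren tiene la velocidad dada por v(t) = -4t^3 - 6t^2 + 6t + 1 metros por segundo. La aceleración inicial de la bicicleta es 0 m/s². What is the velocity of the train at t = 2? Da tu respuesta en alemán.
Wir haben die Geschwindigkeit v(t) = -4·t^3 - 6·t^2 + 6·t + 1. Durch Einsetzen von t = 2: v(2) = -43.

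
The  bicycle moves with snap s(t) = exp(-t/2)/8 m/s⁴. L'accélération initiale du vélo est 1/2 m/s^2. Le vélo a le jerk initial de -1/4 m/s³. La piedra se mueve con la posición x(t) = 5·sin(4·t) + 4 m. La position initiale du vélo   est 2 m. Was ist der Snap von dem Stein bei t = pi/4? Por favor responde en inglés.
Starting from position x(t) = 5·sin(4·t) + 4, we take 4 derivatives. The derivative of position gives velocity: v(t) = 20·cos(4·t). Differentiating velocity, we get acceleration: a(t) = -80·sin(4·t). Differentiating acceleration, we get jerk: j(t) = -320·cos(4·t). Differentiating jerk, we get snap: s(t) = 1280·sin(4·t). From the given snap equation s(t) = 1280·sin(4·t), we substitute t = pi/4 to get s = 0.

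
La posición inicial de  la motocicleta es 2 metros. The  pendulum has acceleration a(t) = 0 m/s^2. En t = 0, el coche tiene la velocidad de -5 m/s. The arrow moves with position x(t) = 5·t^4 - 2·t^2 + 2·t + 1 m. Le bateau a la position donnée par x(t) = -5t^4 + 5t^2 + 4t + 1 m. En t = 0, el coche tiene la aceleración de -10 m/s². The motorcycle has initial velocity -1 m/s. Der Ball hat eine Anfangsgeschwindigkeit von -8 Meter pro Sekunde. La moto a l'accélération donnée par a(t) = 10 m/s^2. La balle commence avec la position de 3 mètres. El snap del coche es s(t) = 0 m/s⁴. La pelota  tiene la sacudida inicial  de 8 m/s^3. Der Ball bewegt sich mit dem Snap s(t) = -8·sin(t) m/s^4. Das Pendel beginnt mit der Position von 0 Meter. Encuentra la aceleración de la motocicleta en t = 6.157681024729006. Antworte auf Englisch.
From the given acceleration equation a(t) = 10, we substitute t = 6.157681024729006 to get a = 10.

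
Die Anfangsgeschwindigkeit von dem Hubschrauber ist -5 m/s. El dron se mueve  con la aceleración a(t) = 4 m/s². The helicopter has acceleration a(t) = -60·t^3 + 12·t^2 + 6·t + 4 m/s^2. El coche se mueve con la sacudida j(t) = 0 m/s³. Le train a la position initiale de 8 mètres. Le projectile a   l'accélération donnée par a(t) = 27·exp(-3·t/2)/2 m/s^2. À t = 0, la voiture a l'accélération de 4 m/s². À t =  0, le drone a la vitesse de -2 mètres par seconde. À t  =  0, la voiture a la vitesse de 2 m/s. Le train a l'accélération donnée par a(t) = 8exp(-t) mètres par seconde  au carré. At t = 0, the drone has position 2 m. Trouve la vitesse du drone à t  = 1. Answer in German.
Um dies zu lösen, müssen wir 1 Stammfunktion unserer Gleichung für die Beschleunigung a(t) = 4 finden. Die Stammfunktion von der Beschleunigung ist die Geschwindigkeit. Mit v(0) = -2 erhalten wir v(t) = 4·t - 2. Aus der Gleichung für die Geschwindigkeit v(t) = 4·t - 2, setzen wir t = 1 ein und erhalten v = 2.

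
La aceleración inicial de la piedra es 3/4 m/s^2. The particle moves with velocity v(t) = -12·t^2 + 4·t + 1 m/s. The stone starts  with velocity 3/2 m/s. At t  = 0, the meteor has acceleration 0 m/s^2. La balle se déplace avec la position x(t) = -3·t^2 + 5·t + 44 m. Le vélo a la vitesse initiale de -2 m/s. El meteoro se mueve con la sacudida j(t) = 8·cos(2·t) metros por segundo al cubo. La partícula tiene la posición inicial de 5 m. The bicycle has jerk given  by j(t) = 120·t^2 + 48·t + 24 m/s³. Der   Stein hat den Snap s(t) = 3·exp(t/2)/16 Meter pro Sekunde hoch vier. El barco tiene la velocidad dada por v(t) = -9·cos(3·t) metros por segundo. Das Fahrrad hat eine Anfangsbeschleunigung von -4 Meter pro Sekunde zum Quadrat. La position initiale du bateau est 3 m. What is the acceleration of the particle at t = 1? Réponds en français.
Pour résoudre ceci, nous devons prendre 1 dérivée de notre équation de la vitesse v(t) = -12·t^2 + 4·t + 1. La dérivée de la vitesse donne l'accélération: a(t) = 4 - 24·t. En utilisant a(t) = 4 - 24·t et en substituant t = 1, nous trouvons a = -20.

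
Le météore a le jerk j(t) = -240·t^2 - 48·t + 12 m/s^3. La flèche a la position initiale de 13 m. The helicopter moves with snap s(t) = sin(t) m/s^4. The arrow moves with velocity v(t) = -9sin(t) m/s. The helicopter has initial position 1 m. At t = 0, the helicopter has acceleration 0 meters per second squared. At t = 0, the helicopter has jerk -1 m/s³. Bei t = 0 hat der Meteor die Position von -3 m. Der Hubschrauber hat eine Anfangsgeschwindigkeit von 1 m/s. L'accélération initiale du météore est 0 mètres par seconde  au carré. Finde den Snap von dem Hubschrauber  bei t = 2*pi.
Wir haben den Snap s(t) = sin(t). Durch Einsetzen von t = 2*pi: s(2*pi) = 0.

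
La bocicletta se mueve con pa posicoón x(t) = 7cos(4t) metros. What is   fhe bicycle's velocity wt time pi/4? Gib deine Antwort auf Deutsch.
Ausgehend von der Position x(t) = 7·cos(4·t), nehmen wir 1 Ableitung. Die Ableitung von der Position ergibt die Geschwindigkeit: v(t) = -28·sin(4·t). Mit v(t) = -28·sin(4·t) und Einsetzen von t = pi/4, finden wir v = 0.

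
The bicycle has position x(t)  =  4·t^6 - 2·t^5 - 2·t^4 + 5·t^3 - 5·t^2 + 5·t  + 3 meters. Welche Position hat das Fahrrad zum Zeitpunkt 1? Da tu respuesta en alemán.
Mit x(t) = 4·t^6 - 2·t^5 - 2·t^4 + 5·t^3 - 5·t^2 + 5·t + 3 und Einsetzen von t = 1, finden wir x = 8.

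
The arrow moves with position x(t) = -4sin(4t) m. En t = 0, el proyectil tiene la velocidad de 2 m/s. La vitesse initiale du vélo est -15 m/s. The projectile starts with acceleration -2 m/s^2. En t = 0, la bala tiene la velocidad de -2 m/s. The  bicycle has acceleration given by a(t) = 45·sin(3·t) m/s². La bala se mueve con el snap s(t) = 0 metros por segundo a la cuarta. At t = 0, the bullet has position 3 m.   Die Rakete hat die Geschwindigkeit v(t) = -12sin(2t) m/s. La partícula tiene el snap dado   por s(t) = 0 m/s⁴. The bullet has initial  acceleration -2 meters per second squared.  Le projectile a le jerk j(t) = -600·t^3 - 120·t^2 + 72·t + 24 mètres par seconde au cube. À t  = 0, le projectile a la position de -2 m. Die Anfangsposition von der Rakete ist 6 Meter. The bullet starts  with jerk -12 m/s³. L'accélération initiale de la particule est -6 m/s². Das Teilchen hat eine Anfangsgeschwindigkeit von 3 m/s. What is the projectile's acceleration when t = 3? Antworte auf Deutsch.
Wir müssen die Stammfunktion unserer Gleichung für den Ruck j(t) = -600·t^3 - 120·t^2 + 72·t + 24 1-mal finden. Mit ∫j(t)dt und Anwendung von a(0) = -2, finden wir a(t) = -150·t^4 - 40·t^3 + 36·t^2 + 24·t - 2. Mit a(t) = -150·t^4 - 40·t^3 + 36·t^2 + 24·t - 2 und Einsetzen von t = 3, finden wir a = -12836.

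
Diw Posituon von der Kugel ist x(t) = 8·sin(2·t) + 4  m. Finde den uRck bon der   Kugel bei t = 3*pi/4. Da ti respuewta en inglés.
Starting from position x(t) = 8·sin(2·t) + 4, we take 3 derivatives. Taking d/dt of x(t), we find v(t) = 16·cos(2·t). The derivative of velocity gives acceleration: a(t) = -32·sin(2·t). The derivative of acceleration gives jerk: j(t) = -64·cos(2·t). We have jerk j(t) = -64·cos(2·t). Substituting t = 3*pi/4: j(3*pi/4) = 0.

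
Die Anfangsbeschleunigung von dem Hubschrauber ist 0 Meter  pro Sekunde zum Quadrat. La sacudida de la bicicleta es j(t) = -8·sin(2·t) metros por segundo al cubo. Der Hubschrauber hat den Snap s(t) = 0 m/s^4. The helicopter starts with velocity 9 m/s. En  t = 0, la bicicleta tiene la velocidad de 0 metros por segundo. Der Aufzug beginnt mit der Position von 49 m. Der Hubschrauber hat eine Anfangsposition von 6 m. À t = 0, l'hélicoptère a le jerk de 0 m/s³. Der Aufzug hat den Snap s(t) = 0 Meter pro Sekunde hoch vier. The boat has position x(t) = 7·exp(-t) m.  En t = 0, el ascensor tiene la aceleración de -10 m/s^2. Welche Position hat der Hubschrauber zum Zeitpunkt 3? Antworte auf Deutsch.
Ausgehend von dem Snap s(t) = 0, nehmen wir 4 Stammfunktionen. Durch Integration von dem Snap und Verwendung der Anfangsbedingung j(0) = 0, erhalten wir j(t) = 0. Mit ∫j(t)dt und Anwendung von a(0) = 0, finden wir a(t) = 0. Mit ∫a(t)dt und Anwendung von v(0) = 9, finden wir v(t) = 9. Mit ∫v(t)dt und Anwendung von x(0) = 6, finden wir x(t) = 9·t + 6. Aus der Gleichung für die Position x(t) = 9·t + 6, setzen wir t = 3 ein und erhalten x = 33.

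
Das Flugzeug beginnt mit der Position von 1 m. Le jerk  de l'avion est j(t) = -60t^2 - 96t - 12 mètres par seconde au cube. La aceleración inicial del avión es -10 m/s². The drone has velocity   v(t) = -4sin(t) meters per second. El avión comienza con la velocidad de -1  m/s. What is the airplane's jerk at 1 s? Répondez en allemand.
Mit j(t) = -60·t^2 - 96·t - 12 und Einsetzen von t = 1, finden wir j = -168.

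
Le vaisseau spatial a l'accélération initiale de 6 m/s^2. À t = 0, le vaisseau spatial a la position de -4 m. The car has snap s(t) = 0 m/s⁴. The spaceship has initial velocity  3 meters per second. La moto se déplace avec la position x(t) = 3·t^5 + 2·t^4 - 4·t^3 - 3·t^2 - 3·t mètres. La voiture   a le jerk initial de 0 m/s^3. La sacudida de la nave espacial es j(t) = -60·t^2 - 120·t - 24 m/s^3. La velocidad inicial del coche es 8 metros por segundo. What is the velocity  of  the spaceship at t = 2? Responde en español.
Partiendo de la sacudida j(t) = -60·t^2 - 120·t - 24, tomamos 2 antiderivadas. Integrando la sacudida y usando la condición inicial a(0) = 6, obtenemos a(t) = -20·t^3 - 60·t^2 - 24·t + 6. La integral de la aceleración es la velocidad. Usando v(0) = 3, obtenemos v(t) = -5·t^4 - 20·t^3 - 12·t^2 + 6·t + 3. De la ecuación de la velocidad v(t) = -5·t^4 - 20·t^3 - 12·t^2 + 6·t + 3, sustituimos t = 2 para obtener v = -273.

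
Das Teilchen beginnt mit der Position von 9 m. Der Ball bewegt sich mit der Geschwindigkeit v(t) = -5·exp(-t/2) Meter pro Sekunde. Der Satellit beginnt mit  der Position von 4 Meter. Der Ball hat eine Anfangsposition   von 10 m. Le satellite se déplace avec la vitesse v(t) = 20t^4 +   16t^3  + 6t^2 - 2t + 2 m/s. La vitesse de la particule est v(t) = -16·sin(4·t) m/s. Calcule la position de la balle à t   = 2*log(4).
En partant de la vitesse v(t) = -5·exp(-t/2), nous prenons 1 intégrale. L'intégrale de la vitesse est la position. En utilisant x(0) = 10, nous obtenons x(t) = 10·exp(-t/2). En utilisant x(t) = 10·exp(-t/2) et en substituant t = 2*log(4), nous trouvons x = 5/2.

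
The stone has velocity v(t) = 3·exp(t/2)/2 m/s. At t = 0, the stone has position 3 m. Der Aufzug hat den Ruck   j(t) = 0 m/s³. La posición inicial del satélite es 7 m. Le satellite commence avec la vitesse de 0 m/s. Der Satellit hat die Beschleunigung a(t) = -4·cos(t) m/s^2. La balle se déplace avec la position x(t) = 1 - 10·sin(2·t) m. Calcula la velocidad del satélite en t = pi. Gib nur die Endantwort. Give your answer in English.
At t = pi, v = 0.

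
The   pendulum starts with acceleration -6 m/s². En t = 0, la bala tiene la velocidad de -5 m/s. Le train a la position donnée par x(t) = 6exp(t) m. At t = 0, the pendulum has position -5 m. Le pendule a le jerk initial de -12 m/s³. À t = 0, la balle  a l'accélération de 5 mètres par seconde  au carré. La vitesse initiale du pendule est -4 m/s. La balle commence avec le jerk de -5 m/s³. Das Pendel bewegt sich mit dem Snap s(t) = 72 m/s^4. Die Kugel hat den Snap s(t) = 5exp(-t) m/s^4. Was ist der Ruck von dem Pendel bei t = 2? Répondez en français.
Nous devons intégrer notre équation du snap s(t) = 72 1 fois. L'intégrale du snap est le jerk. En utilisant j(0) = -12, nous obtenons j(t) = 72·t - 12. En utilisant j(t) = 72·t - 12 et en substituant t = 2, nous trouvons j = 132.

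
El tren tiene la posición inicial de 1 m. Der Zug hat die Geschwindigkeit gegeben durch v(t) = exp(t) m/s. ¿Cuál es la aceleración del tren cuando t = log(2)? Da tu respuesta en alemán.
Wir müssen unsere Gleichung für die Geschwindigkeit v(t) = exp(t) 1-mal ableiten. Durch Ableiten von der Geschwindigkeit erhalten wir die Beschleunigung: a(t) = exp(t). Wir haben die Beschleunigung a(t) = exp(t). Durch Einsetzen von t = log(2): a(log(2)) = 2.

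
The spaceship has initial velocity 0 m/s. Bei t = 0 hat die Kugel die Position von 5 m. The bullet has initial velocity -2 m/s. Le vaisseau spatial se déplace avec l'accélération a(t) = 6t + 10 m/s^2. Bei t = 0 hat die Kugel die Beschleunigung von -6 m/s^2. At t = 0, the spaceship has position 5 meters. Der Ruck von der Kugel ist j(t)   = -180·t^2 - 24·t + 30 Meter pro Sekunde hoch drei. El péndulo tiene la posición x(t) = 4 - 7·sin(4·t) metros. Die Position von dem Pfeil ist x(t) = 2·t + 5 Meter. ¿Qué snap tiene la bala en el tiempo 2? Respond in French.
En partant du jerk j(t) = -180·t^2 - 24·t + 30, nous prenons 1 dérivée. En prenant d/dt de j(t), nous trouvons s(t) = -360·t - 24. En utilisant s(t) = -360·t - 24 et en substituant t = 2, nous trouvons s = -744.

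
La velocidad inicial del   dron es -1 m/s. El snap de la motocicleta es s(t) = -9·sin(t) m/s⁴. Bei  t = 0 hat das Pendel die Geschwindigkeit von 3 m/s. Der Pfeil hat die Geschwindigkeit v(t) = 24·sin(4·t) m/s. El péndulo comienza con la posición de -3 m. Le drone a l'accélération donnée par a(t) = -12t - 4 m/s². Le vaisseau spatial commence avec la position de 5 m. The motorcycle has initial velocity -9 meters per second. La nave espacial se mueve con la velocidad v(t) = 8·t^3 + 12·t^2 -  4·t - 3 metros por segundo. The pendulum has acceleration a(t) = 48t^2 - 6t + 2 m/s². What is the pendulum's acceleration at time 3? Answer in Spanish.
Tenemos la aceleración a(t) = 48·t^2 - 6·t + 2. Sustituyendo t = 3: a(3) = 416.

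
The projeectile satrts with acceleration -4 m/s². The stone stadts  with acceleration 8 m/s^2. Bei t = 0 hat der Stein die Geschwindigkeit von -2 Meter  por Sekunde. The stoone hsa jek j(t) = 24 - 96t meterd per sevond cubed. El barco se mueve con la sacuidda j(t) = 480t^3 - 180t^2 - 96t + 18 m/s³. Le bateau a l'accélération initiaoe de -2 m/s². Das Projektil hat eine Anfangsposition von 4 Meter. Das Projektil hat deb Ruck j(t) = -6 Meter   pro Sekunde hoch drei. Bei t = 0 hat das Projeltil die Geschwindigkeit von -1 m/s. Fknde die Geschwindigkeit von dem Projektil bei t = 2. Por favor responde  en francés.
Nous devons trouver la primitive de notre équation du jerk j(t) = -6 2 fois. En prenant ∫j(t)dt et en appliquant a(0) = -4, nous trouvons a(t) = -6·t - 4. L'intégrale de l'accélération, avec v(0) = -1, donne la vitesse: v(t) = -3·t^2 - 4·t - 1. Nous avons la vitesse v(t) = -3·t^2 - 4·t - 1. En substituant t = 2: v(2) = -21.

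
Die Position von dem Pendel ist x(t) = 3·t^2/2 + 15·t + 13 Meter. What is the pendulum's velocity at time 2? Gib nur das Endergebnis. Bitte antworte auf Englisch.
The answer is 21.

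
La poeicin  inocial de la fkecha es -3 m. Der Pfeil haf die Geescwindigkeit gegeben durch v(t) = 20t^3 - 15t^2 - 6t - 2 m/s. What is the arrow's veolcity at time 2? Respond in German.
Mit v(t) = 20·t^3 - 15·t^2 - 6·t - 2 und Einsetzen von t = 2, finden wir v = 86.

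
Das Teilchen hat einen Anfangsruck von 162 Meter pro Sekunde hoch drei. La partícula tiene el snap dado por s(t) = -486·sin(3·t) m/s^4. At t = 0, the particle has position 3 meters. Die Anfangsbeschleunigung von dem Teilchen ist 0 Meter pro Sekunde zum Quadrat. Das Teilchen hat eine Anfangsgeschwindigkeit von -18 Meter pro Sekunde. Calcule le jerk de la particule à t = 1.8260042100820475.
En partant du snap s(t) = -486·sin(3·t), nous prenons 1 intégrale. En intégrant le snap et en utilisant la condition initiale j(0) = 162, nous obtenons j(t) = 162·cos(3·t). De l'équation du jerk j(t) = 162·cos(3·t), nous substituons t = 1.8260042100820475 pour obtenir j = 112.263854125990.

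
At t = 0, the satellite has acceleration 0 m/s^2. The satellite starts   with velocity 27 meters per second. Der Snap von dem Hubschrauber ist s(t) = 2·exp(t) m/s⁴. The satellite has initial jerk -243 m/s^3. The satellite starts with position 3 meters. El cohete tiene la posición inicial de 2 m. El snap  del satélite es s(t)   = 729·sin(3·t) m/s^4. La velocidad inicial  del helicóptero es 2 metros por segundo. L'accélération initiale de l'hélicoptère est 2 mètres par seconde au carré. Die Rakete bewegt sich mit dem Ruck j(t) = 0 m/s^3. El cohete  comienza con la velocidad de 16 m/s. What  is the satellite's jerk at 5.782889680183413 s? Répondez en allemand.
Wir müssen die Stammfunktion unserer Gleichung für den Snap s(t) = 729·sin(3·t) 1-mal finden. Das Integral von dem Snap ist der Ruck. Mit j(0) = -243 erhalten wir j(t) = -243·cos(3·t). Wir haben den Ruck j(t) = -243·cos(3·t). Durch Einsetzen von t = 5.782889680183413: j(5.782889680183413) = -16.9741610537440.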